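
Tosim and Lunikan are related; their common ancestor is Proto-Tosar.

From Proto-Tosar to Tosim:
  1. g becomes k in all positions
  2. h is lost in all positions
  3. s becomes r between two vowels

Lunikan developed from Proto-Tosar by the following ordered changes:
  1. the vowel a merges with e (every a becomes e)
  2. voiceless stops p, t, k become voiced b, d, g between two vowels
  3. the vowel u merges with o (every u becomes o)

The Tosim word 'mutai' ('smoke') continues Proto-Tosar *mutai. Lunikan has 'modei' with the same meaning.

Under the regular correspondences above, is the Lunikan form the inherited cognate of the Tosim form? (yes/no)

Derive the expected Lunikan reflex of *mutai:
Lunikan: start from *mutai.
  rule 1 (vowel merger): mutai → mutei
  rule 2 (intervocalic voicing): mutei → mudei
  rule 3 (vowel merger): mudei → modei
  ⇒ Lunikan modei
Lunikan 'modei' matches the regular reflex exactly, so the pair is cognate.

yes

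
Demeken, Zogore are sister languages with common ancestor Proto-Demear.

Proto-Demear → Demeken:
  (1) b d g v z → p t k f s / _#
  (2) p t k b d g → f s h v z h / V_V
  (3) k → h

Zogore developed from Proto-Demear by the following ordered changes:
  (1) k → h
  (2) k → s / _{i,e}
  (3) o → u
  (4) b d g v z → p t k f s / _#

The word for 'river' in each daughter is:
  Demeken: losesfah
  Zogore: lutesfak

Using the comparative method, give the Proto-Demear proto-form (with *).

*lotesfag

Position 3: Demeken has s, Zogore has t. Taking the neighbouring segments as reconstructed: Demeken s could go back to *t or *s; Zogore t can only go back to *t — the one source consistent with every daughter is *t.
Position 8: Demeken has h, Zogore has k. In Zogore, k can only continue *g, so the proto-segment is *g.
Position 2: Demeken has o, Zogore has u. Demeken preserves o here (none of its changes turn any other segment into o), so the proto-segment is *o.
Continuing position by position gives *lotesfag; check it forward:
Demeken: *lotesfag
  lotesfag → lotesfak   [final devoicing]
  lotesfak → losesfak   [intervocalic lenition]
  losesfak → losesfah   [unconditioned shift]
  giving Demeken losesfah.
Zogore: *lotesfag
  lotesfag (rule 1 does not apply)
  lotesfag (rule 2 does not apply)
  lotesfag → lutesfag   [vowel merger]
  lutesfag → lutesfak   [final devoicing]
  giving Zogore lutesfak.
*lotesfag is the unique common source.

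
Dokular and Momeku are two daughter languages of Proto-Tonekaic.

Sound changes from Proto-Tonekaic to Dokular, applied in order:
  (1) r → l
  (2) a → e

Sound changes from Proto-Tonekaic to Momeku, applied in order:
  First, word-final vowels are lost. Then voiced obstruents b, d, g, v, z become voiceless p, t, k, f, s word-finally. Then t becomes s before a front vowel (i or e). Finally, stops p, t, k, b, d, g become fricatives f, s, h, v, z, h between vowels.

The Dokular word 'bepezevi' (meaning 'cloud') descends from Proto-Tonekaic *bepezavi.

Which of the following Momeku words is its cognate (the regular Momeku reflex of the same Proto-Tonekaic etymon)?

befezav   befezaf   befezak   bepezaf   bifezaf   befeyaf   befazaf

befezaf

Momeku: *bepezavi > bepezav > bepezaf > befezaf  (by apocope, final devoicing, intervocalic lenition)
Only 'befezaf' matches the regular Momeku development of *bepezavi.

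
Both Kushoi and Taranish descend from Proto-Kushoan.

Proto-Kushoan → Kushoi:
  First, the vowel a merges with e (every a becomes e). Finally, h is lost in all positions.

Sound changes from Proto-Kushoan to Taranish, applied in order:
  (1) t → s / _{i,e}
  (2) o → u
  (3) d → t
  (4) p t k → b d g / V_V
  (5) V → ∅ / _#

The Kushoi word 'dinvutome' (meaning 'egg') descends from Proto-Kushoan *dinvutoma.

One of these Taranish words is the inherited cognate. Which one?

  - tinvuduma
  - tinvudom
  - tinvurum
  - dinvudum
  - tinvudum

tinvudum

Taranish: *dinvutoma
  dinvutoma (rule 1 does not apply)
  dinvutoma → dinvutuma   [vowel merger]
  dinvutuma → tinvutuma   [unconditioned shift]
  tinvutuma → tinvuduma   [intervocalic voicing]
  tinvuduma → tinvudum   [apocope]
  giving Taranish tinvudum.
The other candidates each miss or misapply at least one Taranish change.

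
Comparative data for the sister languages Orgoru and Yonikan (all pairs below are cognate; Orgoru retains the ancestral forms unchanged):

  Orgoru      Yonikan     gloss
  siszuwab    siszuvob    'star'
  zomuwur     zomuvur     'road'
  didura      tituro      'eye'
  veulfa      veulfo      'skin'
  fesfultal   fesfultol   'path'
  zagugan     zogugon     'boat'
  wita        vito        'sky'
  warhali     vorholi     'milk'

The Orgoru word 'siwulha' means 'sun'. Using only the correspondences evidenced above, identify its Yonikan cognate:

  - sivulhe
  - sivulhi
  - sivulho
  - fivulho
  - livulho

zomuwur ~ zomuvur — Orgoru w corresponds to Yonikan v between vowels (before a back vowel).
didura ~ tituro, veulfa ~ veulfo — Orgoru a corresponds to Yonikan o word-finally.
Applying these to Orgoru 'siwulha':
  siwulha → sivulha   (w→v between vowels (before a back vowel))
  sivulha → sivulho   (a→o word-finally)
So the Yonikan cognate is 'sivulho'.

sivulho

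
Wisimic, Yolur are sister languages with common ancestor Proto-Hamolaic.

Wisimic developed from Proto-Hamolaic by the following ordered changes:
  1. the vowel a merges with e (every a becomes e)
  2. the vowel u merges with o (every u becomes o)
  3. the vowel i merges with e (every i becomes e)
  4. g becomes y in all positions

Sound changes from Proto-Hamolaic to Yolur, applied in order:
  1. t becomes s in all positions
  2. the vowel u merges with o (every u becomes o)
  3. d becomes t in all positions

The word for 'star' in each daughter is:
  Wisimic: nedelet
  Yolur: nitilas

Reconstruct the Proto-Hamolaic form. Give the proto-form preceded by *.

Position 4: Wisimic has e, Yolur has i. Yolur preserves i here (none of its changes turn any other segment into i), so the proto-segment is *i.
Position 2: Wisimic has e, Yolur has i. Yolur preserves i here (none of its changes turn any other segment into i), so the proto-segment is *i.
Continuing position by position gives *nidilat; check it forward:
Wisimic: *nidilat
  nidilat → nidilet   [vowel merger]
  nidilet (rule 2 does not apply)
  nidilet → nedelet   [vowel merger]
  nedelet (rule 4 does not apply)
  giving Wisimic nedelet.
Yolur: start from *nidilat.
  rule 1 (unconditioned shift): nidilat → nidilas
  rule 2: no change — nidilas
  rule 3 (unconditioned shift): nidilas → nitilas
  ⇒ Yolur nitilas
Only *nidilat yields all of Wisimic nedelet, Yolur nitilas.

*nidilat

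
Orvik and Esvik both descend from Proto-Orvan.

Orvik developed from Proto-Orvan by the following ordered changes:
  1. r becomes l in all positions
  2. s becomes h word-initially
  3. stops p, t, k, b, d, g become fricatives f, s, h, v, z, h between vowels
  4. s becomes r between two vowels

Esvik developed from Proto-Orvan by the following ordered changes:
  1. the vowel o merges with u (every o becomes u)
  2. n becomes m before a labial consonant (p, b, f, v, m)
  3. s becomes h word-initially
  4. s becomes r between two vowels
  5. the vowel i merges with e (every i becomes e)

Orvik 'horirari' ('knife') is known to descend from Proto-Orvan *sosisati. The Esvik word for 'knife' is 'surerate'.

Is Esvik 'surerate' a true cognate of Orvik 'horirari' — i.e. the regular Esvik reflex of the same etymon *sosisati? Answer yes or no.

Derive the expected Esvik reflex of *sosisati:
Esvik: *sosisati
  sosisati → susisati   [vowel merger]
  susisati (rule 2 does not apply)
  susisati → husisati   [debuccalisation]
  husisati → hurirati   [rhotacism]
  hurirati → hurerate   [vowel merger]
  giving Esvik hurerate.
The regular Esvik reflex would be 'hurerate', but the attested form is 'surerate'. The correspondence is irregular, so they are not cognates (the Esvik form has a different source).

no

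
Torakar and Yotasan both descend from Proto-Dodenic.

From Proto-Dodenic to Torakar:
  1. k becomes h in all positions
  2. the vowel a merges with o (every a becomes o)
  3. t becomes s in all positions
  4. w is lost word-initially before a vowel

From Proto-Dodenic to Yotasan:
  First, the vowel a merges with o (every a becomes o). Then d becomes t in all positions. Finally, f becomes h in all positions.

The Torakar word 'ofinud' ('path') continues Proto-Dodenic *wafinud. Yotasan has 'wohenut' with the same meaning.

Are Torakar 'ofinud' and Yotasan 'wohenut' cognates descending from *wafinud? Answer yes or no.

Derive the expected Yotasan reflex of *wafinud:
Yotasan: start from *wafinud.
  rule 1 (vowel merger): wafinud → wofinud
  rule 2 (unconditioned shift): wofinud → wofinut
  rule 3 (unconditioned shift): wofinut → wohinut
  ⇒ Yotasan wohinut
The regular Yotasan reflex would be 'wohinut', but the attested form is 'wohenut'. The correspondence is irregular, so they are not cognates (the Yotasan form has a different source).

no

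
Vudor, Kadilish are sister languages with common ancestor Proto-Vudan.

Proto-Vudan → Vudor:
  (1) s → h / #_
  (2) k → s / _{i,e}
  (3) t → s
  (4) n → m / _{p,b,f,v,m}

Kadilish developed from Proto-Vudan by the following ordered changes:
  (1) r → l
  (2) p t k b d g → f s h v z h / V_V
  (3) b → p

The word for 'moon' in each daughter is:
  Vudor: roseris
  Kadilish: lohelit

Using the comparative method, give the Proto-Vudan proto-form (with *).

*rokerit

Position 7: Vudor has s, Kadilish has t. Kadilish preserves t here (none of its changes turn any other segment into t), so the proto-segment is *t.
Position 3: Vudor has s, Kadilish has h. Taking the neighbouring segments as reconstructed: Vudor s could go back to *t or *k or *s; Kadilish h could go back to *k or *g or *h — the one source consistent with every daughter is *k.
Verify the candidate proto-form against each daughter:
Vudor: start from *rokerit.
  rule 1: no change — rokerit
  rule 2 (palatalisation): rokerit → roserit
  rule 3 (unconditioned shift): roserit → roseris
  rule 4: no change — roseris
  ⇒ Vudor roseris
Kadilish: *rokerit
  rokerit → lokelit   [unconditioned shift]
  lokelit → lohelit   [intervocalic lenition]
  lohelit (rule 3 does not apply)
  giving Kadilish lohelit.
No other proto-form is consistent with every reflex, so the reconstruction is *rokerit.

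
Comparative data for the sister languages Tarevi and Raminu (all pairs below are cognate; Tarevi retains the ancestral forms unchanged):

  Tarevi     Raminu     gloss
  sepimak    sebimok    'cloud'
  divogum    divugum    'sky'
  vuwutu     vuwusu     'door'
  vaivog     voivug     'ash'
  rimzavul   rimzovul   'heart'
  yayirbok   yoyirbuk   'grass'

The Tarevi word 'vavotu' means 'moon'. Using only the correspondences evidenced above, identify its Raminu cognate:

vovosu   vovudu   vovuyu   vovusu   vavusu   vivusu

rimzavul ~ rimzovul — Tarevi a corresponds to Raminu o after a consonant, before a labial obstruent.
divogum ~ divugum, vaivog ~ voivug — Tarevi o corresponds to Raminu u after a consonant, before a consonant other than r, m, n, p, b, f, v.
vuwutu ~ vuwusu — Tarevi t corresponds to Raminu s between vowels (before a back vowel).
Applying these to Tarevi 'vavotu':
  vavotu → vovotu   (a→o after a consonant, before a labial obstruent)
  vovotu → vovutu   (o→u after a consonant, before a consonant other than r, m, n, p, b, f, v)
  vovutu → vovusu   (t→s between vowels (before a back vowel))
So the Raminu cognate is 'vovusu'.

vovusu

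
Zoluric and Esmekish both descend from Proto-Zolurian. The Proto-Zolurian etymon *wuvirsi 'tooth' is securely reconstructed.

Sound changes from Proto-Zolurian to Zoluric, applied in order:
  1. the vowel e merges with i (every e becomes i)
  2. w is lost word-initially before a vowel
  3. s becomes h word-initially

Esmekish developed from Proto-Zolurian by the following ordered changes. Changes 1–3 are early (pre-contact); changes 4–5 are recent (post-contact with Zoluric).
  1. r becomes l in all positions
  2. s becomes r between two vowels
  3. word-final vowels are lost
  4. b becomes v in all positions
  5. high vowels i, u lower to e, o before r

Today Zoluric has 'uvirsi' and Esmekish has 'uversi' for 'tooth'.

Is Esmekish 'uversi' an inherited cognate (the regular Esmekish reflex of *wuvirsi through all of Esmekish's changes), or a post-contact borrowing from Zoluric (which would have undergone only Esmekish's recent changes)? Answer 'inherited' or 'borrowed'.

If inherited, *wuvirsi would pass through all of Esmekish's changes:
Esmekish: *wuvirsi
  wuvirsi → wuvilsi   [unconditioned shift]
  wuvilsi (rule 2 does not apply)
  wuvilsi → wuvils   [apocope]
  wuvils (rule 4 does not apply)
  wuvils (rule 5 does not apply)
  giving Esmekish wuvils.
If borrowed from Zoluric 'uvirsi' after the early changes, it would undergo only the recent ones:
  rule 4 (unconditioned shift): no change (uvirsi)
  rule 5 (pre-rhotic lowering): uvirsi → uversi
  ⇒ as a loan: uversi
Esmekish 'uversi' matches the loan outcome 'uversi', not the inherited 'wuvils' — it skipped the early Esmekish changes, so it was borrowed from Zoluric.

borrowed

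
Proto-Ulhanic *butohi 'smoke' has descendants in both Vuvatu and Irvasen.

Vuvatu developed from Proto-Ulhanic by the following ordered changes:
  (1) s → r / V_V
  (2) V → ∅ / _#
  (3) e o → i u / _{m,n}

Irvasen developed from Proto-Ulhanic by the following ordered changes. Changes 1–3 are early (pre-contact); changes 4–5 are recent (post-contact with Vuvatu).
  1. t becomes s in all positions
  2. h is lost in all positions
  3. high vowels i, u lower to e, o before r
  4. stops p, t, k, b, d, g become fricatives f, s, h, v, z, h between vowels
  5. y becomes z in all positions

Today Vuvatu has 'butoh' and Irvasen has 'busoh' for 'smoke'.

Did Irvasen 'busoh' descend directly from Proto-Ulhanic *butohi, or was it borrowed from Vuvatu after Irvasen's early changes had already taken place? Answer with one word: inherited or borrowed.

If inherited, *butohi would pass through all of Irvasen's changes:
Irvasen: start from *butohi.
  rule 1 (unconditioned shift): butohi → busohi
  rule 2 (h-loss): busohi → busoi
  rule 3: no change — busoi
  rule 4: no change — busoi
  rule 5: no change — busoi
  ⇒ Irvasen busoi
If borrowed from Vuvatu 'butoh' after the early changes, it would undergo only the recent ones:
  rule 4 (intervocalic lenition): butoh → busoh
  rule 5 (unconditioned shift): no change (busoh)
  ⇒ as a loan: busoh
Irvasen 'busoh' matches the loan outcome 'busoh', not the inherited 'busoi' — it skipped the early Irvasen changes, so it was borrowed from Vuvatu.

borrowed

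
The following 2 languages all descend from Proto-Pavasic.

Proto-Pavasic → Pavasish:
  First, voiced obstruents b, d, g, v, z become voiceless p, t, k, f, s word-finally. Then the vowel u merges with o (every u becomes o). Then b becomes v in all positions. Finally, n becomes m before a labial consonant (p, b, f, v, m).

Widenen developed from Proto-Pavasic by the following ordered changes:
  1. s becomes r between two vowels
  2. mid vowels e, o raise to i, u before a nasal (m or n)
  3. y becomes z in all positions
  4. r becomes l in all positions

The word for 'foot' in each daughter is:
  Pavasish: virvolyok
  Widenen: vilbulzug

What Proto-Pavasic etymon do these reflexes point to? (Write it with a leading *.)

Position 7: Pavasish has y, Widenen has z. Pavasish preserves y here (none of its changes turn any other segment into y), so the proto-segment is *y.
Position 3: Pavasish has r, Widenen has l. Pavasish preserves r here (none of its changes turn any other segment into r), so the proto-segment is *r.
Continuing position by position gives *virbulyug; check it forward:
Pavasish: *virbulyug > virbulyuk > virbolyok > virvolyok  (by final devoicing, vowel merger, unconditioned shift)
Widenen: start from *virbulyug.
  rule 1: no change — virbulyug
  rule 2: no change — virbulyug
  rule 3 (unconditioned shift): virbulyug → virbulzug
  rule 4 (unconditioned shift): virbulzug → vilbulzug
  ⇒ Widenen vilbulzug
*virbulyug is the unique common source.

*virbulyug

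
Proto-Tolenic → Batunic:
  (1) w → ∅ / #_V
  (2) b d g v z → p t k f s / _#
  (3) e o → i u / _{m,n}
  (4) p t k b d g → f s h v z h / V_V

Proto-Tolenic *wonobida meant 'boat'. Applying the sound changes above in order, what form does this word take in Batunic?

unoviza

Batunic: *wonobida > onobida > unobida > unoviza  (by glide loss, pre-nasal raising, intervocalic lenition)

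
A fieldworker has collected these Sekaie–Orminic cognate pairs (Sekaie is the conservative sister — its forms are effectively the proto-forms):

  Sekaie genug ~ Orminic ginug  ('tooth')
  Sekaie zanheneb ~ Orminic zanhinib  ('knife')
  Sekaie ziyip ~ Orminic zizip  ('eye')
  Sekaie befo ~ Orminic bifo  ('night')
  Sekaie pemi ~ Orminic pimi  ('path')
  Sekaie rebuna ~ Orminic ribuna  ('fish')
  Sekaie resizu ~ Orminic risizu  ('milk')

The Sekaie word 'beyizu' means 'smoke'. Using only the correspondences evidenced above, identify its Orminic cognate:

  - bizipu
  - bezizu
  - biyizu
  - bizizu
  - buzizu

resizu ~ risizu — Sekaie e corresponds to Orminic i after a consonant, before a consonant other than r, m, n, p, b, f, v.
ziyip ~ zizip — Sekaie y corresponds to Orminic z between vowels (before a front vowel).
Applying these to Sekaie 'beyizu':
  beyizu → biyizu   (e→i after a consonant, before a consonant other than r, m, n, p, b, f, v)
  biyizu → bizizu   (y→z between vowels (before a front vowel))
So the Orminic cognate is 'bizizu'.

bizizu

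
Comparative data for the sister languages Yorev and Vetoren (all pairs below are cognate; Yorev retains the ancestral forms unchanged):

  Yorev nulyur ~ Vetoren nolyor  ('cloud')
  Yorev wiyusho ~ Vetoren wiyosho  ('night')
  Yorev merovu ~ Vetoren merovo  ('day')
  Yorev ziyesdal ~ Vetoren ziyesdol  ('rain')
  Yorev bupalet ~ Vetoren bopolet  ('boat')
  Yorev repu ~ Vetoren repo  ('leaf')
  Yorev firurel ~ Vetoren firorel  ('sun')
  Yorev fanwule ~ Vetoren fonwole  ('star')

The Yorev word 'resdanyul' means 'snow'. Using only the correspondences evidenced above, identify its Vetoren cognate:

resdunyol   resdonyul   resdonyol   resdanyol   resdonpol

fanwule ~ fonwole — Yorev a corresponds to Vetoren o after a consonant, before a nasal.
nulyur ~ nolyor, wiyusho ~ wiyosho — Yorev u corresponds to Vetoren o after a consonant, before a consonant other than r, m, n, p, b, f, v.
Applying these to Yorev 'resdanyul':
  resdanyul → resdonyul   (a→o after a consonant, before a nasal)
  resdonyul → resdonyol   (u→o after a consonant, before a consonant other than r, m, n, p, b, f, v)
So the Vetoren cognate is 'resdonyol'.

resdonyol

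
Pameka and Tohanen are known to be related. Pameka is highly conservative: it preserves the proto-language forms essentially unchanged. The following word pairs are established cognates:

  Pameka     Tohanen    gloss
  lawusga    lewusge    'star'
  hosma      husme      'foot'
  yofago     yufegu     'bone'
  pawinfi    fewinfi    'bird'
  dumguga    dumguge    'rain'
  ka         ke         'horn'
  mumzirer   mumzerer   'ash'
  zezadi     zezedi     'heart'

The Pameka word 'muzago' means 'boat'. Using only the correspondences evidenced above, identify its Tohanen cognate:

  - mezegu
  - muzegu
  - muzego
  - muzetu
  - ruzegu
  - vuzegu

lawusga ~ lewusge, yofago ~ yufegu — Pameka a corresponds to Tohanen e after a consonant, before a consonant other than r, m, n, p, b, f, v.
yofago ~ yufegu — Pameka o corresponds to Tohanen u word-finally.
Applying these to Pameka 'muzago':
  muzago → muzego   (a→e after a consonant, before a consonant other than r, m, n, p, b, f, v)
  muzego → muzegu   (o→u word-finally)
So the Tohanen cognate is 'muzegu'.

muzegu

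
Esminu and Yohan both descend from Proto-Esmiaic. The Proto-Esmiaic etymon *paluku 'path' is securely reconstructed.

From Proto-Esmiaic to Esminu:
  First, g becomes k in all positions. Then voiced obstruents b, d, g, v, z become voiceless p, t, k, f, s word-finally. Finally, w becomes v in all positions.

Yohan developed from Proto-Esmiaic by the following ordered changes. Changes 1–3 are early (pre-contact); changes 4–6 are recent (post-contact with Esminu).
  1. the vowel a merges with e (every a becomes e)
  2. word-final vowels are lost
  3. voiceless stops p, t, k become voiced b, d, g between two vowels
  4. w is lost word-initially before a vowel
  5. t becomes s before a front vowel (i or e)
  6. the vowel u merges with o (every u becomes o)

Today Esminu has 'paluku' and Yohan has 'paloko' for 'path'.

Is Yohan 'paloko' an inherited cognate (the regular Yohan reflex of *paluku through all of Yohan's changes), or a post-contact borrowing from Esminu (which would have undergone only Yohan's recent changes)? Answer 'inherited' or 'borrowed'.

borrowed

If inherited, *paluku would pass through all of Yohan's changes:
Yohan: *paluku
  paluku → peluku   [vowel merger]
  peluku → peluk   [apocope]
  peluk (rule 3 does not apply)
  peluk (rule 4 does not apply)
  peluk (rule 5 does not apply)
  peluk → pelok   [vowel merger]
  giving Yohan pelok.
If borrowed from Esminu 'paluku' after the early changes, it would undergo only the recent ones:
  rule 4 (glide loss): no change (paluku)
  rule 5 (palatalisation): no change (paluku)
  rule 6 (vowel merger): paluku → paloko
  ⇒ as a loan: paloko
Yohan 'paloko' matches the loan outcome 'paloko', not the inherited 'pelok' — it skipped the early Yohan changes, so it was borrowed from Esminu.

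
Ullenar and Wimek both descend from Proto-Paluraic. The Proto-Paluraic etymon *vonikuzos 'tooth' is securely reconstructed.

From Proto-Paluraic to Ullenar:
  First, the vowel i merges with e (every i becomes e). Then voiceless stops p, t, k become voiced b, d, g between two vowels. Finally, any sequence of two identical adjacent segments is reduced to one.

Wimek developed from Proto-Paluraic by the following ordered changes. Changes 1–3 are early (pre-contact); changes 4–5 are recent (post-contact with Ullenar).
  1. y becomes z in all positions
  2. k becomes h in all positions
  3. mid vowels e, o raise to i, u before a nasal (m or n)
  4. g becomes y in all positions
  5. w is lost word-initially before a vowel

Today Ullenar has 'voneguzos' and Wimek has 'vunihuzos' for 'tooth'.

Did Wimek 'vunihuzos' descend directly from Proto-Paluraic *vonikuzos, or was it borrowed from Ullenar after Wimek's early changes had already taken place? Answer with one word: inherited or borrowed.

inherited

If inherited, *vonikuzos would pass through all of Wimek's changes:
Wimek: start from *vonikuzos.
  rule 1: no change — vonikuzos
  rule 2 (unconditioned shift): vonikuzos → vonihuzos
  rule 3 (pre-nasal raising): vonihuzos → vunihuzos
  rule 4: no change — vunihuzos
  rule 5: no change — vunihuzos
  ⇒ Wimek vunihuzos
If borrowed from Ullenar 'voneguzos' after the early changes, it would undergo only the recent ones:
  rule 4 (unconditioned shift): voneguzos → voneyuzos
  rule 5 (glide loss): no change (voneyuzos)
  ⇒ as a loan: voneyuzos
Wimek 'vunihuzos' matches the inherited outcome exactly, so it is an inherited cognate, not a loan.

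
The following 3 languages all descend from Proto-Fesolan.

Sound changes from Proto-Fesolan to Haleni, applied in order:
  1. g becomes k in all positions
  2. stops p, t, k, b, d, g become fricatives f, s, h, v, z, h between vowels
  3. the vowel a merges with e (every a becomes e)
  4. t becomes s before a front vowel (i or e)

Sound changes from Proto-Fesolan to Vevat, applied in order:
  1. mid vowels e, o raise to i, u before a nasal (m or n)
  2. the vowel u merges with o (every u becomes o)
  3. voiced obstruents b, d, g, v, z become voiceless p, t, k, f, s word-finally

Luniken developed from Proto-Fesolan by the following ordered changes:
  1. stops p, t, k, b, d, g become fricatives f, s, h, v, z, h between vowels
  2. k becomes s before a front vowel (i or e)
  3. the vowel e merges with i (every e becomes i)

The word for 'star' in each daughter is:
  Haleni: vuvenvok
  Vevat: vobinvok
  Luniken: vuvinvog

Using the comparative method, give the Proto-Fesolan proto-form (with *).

Position 4: Haleni has e, Vevat has i, Luniken has i. Taking the neighbouring segments as reconstructed: Haleni e could go back to *a or *e; Vevat i could go back to *e or *i; Luniken i could go back to *e or *i — the one source consistent with every daughter is *e.
Position 2: Haleni has u, Vevat has o, Luniken has u. Haleni preserves u here (none of its changes turn any other segment into u), so the proto-segment is *u.
Verify the candidate proto-form against each daughter:
Haleni: *vubenvog
  vubenvog → vubenvok   [unconditioned shift]
  vubenvok → vuvenvok   [intervocalic lenition]
  vuvenvok (rule 3 does not apply)
  vuvenvok (rule 4 does not apply)
  giving Haleni vuvenvok.
Vevat: *vubenvog
  vubenvog → vubinvog   [pre-nasal raising]
  vubinvog → vobinvog   [vowel merger]
  vobinvog → vobinvok   [final devoicing]
  giving Vevat vobinvok.
Luniken: *vubenvog
  vubenvog → vuvenvog   [intervocalic lenition]
  vuvenvog (rule 2 does not apply)
  vuvenvog → vuvinvog   [vowel merger]
  giving Luniken vuvinvog.
No other proto-form is consistent with every reflex, so the reconstruction is *vubenvog.

*vubenvog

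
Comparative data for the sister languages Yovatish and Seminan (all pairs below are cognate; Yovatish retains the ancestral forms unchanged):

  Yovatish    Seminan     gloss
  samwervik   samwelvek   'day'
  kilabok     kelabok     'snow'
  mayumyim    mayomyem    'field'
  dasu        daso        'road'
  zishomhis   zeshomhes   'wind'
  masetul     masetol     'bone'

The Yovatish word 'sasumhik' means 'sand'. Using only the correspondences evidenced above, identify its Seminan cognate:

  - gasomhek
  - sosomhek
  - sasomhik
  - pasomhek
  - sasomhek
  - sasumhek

mayumyim ~ mayomyem — Yovatish u corresponds to Seminan o after a consonant, before a nasal.
samwervik ~ samwelvek, kilabok ~ kelabok — Yovatish i corresponds to Seminan e after a consonant, before a consonant other than r, m, n, p, b, f, v.
Applying these to Yovatish 'sasumhik':
  sasumhik → sasomhik   (u→o after a consonant, before a nasal)
  sasomhik → sasomhek   (i→e after a consonant, before a consonant other than r, m, n, p, b, f, v)
So the Seminan cognate is 'sasomhek'.

sasomhek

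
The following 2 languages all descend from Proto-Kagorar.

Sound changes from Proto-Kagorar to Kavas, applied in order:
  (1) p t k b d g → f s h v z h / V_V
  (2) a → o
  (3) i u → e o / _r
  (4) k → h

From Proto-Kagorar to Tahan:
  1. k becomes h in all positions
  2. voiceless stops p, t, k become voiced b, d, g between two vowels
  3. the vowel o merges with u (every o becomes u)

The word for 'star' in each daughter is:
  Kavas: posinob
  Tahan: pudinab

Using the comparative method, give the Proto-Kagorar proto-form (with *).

Position 3: Kavas has s, Tahan has d. Taking the neighbouring segments as reconstructed: Kavas s could go back to *t or *s; Tahan d could go back to *t or *d — the one source consistent with every daughter is *t.
Position 2: Kavas has o, Tahan has u. Taking the neighbouring segments as reconstructed: Kavas o could go back to *a or *o; Tahan u could go back to *o or *u — the one source consistent with every daughter is *o.
This points to *potinab. Verify forward in each daughter:
Kavas: *potinab > posinab > posinob  (by intervocalic lenition, vowel merger)
Tahan: *potinab
  potinab (rule 1 does not apply)
  potinab → podinab   [intervocalic voicing]
  podinab → pudinab   [vowel merger]
  giving Tahan pudinab.
No other proto-form is consistent with every reflex, so the reconstruction is *potinab.

*potinab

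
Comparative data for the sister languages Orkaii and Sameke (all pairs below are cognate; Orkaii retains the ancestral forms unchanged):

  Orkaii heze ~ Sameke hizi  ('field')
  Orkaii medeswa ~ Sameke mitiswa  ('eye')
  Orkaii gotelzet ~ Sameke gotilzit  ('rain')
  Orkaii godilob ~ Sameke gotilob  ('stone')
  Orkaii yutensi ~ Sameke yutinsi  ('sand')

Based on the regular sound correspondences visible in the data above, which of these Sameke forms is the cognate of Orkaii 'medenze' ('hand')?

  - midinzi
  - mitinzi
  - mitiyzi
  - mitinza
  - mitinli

heze ~ hizi, medeswa ~ mitiswa — Orkaii e corresponds to Sameke i after a consonant, before a consonant other than r, m, n, p, b, f, v.
medeswa ~ mitiswa — Orkaii d corresponds to Sameke t between vowels (before a front vowel).
yutensi ~ yutinsi — Orkaii e corresponds to Sameke i after a consonant, before a nasal.
heze ~ hizi — Orkaii e corresponds to Sameke i word-finally.
Applying these to Orkaii 'medenze':
  medenze → midenze   (e→i after a consonant, before a consonant other than r, m, n, p, b, f, v)
  midenze → mitenze   (d→t between vowels (before a front vowel))
  mitenze → mitinze   (e→i after a consonant, before a nasal)
  mitinze → mitinzi   (e→i word-finally)
So the Sameke cognate is 'mitinzi'.

mitinzi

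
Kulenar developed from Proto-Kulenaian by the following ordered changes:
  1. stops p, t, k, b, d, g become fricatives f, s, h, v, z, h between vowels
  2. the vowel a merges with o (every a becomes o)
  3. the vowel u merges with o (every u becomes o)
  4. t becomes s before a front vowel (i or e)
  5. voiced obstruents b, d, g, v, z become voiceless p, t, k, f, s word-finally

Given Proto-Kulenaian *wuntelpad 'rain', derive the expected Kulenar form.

Kulenar: start from *wuntelpad.
  rule 1: no change — wuntelpad
  rule 2 (vowel merger): wuntelpad → wuntelpod
  rule 3 (vowel merger): wuntelpod → wontelpod
  rule 4 (palatalisation): wontelpod → wonselpod
  rule 5 (final devoicing): wonselpod → wonselpot
  ⇒ Kulenar wonselpot

wonselpot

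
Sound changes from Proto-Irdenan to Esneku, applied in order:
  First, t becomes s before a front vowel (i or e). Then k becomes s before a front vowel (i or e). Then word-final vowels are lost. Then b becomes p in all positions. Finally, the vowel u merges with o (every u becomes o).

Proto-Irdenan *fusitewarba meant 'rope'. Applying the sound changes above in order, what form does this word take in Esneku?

fosisewarp

Esneku: *fusitewarba > fusisewarba > fusisewarb > fusisewarp > fosisewarp  (by palatalisation, apocope, unconditioned shift, vowel merger)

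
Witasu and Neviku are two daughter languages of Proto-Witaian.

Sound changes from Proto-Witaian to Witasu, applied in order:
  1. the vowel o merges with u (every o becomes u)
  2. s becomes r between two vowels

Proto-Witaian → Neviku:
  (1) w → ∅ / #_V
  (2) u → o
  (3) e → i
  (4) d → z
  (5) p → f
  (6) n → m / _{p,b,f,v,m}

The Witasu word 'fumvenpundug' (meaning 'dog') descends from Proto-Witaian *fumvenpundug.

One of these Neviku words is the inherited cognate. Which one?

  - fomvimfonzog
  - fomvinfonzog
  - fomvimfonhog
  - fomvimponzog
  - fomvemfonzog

fomvimfonzog

Neviku: *fumvenpundug
  fumvenpundug (rule 1 does not apply)
  fumvenpundug → fomvenpondog   [vowel merger]
  fomvenpondog → fomvinpondog   [vowel merger]
  fomvinpondog → fomvinponzog   [unconditioned shift]
  fomvinponzog → fomvinfonzog   [unconditioned shift]
  fomvinfonzog → fomvimfonzog   [nasal place assimilation]
  giving Neviku fomvimfonzog.
The other candidates each miss or misapply at least one Neviku change.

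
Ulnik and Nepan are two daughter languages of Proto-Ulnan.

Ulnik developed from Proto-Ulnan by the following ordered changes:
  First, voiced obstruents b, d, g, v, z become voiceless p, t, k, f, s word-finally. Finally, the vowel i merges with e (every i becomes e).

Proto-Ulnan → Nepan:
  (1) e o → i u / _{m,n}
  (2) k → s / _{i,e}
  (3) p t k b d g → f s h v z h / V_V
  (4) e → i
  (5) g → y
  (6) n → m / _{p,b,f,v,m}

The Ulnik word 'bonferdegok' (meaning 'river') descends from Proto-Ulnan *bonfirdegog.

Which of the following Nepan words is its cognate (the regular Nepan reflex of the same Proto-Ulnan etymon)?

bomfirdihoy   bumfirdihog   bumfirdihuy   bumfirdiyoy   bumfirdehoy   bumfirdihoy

bumfirdihoy

Nepan: *bonfirdegog > bunfirdegog > bunfirdehog > bunfirdihog > bunfirdihoy > bumfirdihoy  (by pre-nasal raising, intervocalic lenition, vowel merger, unconditioned shift, nasal place assimilation)
The other candidates each miss or misapply at least one Nepan change.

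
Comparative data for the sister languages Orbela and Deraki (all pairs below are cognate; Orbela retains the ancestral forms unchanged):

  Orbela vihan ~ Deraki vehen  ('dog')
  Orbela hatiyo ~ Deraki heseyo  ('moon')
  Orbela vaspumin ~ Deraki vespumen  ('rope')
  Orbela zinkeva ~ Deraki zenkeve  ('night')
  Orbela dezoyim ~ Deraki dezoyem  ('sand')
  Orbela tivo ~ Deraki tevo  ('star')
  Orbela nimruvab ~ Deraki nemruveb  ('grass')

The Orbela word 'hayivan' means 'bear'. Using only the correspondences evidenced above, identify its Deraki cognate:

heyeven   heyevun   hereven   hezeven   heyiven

heyeven

hatiyo ~ heseyo, vaspumin ~ vespumen — Orbela a corresponds to Deraki e after a consonant, before a consonant other than r, m, n, p, b, f, v.
tivo ~ tevo — Orbela i corresponds to Deraki e after a consonant, before a labial obstruent.
vihan ~ vehen — Orbela a corresponds to Deraki e after a consonant, before a nasal.
Applying these to Orbela 'hayivan':
  hayivan → heyivan   (a→e after a consonant, before a consonant other than r, m, n, p, b, f, v)
  heyivan → heyevan   (i→e after a consonant, before a labial obstruent)
  heyevan → heyeven   (a→e after a consonant, before a nasal)
So the Deraki cognate is 'heyeven'.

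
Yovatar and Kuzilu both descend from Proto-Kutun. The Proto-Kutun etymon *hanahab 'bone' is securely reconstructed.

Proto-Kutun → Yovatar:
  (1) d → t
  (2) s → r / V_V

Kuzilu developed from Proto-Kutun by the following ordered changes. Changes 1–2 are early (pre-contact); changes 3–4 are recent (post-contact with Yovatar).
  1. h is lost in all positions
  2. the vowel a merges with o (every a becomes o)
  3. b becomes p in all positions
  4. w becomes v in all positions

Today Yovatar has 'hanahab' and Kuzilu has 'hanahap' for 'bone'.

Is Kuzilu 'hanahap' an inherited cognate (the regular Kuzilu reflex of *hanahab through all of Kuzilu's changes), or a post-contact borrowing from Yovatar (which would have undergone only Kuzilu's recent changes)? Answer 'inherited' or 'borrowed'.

borrowed

If inherited, *hanahab would pass through all of Kuzilu's changes:
Kuzilu: *hanahab > anaab > onoob > onoop  (by h-loss, vowel merger, unconditioned shift)
If borrowed from Yovatar 'hanahab' after the early changes, it would undergo only the recent ones:
  rule 3 (unconditioned shift): hanahab → hanahap
  rule 4 (unconditioned shift): no change (hanahap)
  ⇒ as a loan: hanahap
Kuzilu 'hanahap' matches the loan outcome 'hanahap', not the inherited 'onoop' — it skipped the early Kuzilu changes, so it was borrowed from Yovatar.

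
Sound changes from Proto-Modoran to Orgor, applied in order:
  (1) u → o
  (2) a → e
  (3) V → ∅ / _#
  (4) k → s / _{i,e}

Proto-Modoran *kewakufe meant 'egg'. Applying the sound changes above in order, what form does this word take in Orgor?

sewekof

Orgor: start from *kewakufe.
  rule 1 (vowel merger): kewakufe → kewakofe
  rule 2 (vowel merger): kewakofe → kewekofe
  rule 3 (apocope): kewekofe → kewekof
  rule 4 (palatalisation): kewekof → sewekof
  ⇒ Orgor sewekof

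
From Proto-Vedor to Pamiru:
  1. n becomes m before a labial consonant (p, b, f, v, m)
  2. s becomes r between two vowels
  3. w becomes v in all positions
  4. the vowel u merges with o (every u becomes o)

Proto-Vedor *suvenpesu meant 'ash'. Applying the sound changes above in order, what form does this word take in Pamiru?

sovempero

Pamiru: *suvenpesu
  suvenpesu → suvempesu   [nasal place assimilation]
  suvempesu → suvemperu   [rhotacism]
  suvemperu (rule 3 does not apply)
  suvemperu → sovempero   [vowel merger]
  giving Pamiru sovempero.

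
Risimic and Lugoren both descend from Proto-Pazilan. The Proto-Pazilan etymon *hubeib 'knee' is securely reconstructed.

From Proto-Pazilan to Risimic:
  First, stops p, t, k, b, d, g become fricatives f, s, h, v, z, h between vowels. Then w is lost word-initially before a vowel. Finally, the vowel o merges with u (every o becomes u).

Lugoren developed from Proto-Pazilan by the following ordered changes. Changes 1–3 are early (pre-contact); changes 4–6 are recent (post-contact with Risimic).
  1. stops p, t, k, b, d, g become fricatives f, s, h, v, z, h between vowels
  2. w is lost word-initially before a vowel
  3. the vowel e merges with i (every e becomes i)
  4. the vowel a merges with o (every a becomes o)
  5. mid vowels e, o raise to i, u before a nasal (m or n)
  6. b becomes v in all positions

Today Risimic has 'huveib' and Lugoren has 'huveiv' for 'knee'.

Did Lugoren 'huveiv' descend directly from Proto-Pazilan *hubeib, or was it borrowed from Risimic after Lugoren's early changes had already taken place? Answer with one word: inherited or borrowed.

borrowed

If inherited, *hubeib would pass through all of Lugoren's changes:
Lugoren: *hubeib > huveib > huviib > huviiv  (by intervocalic lenition, vowel merger, unconditioned shift)
If borrowed from Risimic 'huveib' after the early changes, it would undergo only the recent ones:
  rule 4 (vowel merger): no change (huveib)
  rule 5 (pre-nasal raising): no change (huveib)
  rule 6 (unconditioned shift): huveib → huveiv
  ⇒ as a loan: huveiv
Lugoren 'huveiv' matches the loan outcome 'huveiv', not the inherited 'huviiv' — it skipped the early Lugoren changes, so it was borrowed from Risimic.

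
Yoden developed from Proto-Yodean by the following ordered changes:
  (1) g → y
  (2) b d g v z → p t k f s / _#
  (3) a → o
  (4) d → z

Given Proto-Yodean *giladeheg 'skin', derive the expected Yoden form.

Yoden: *giladeheg > yiladehey > yilodehey > yilozehey  (by unconditioned shift, vowel merger, unconditioned shift)

yilozehey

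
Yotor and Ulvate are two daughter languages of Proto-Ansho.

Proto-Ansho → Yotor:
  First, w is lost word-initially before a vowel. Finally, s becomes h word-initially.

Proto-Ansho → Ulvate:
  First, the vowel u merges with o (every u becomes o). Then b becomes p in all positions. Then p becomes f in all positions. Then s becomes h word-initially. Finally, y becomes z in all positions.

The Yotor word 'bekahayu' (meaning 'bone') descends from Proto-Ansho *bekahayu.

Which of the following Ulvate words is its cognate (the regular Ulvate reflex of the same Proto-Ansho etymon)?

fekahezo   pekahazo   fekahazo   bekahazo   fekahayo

fekahazo

Ulvate: *bekahayu > bekahayo > pekahayo > fekahayo > fekahazo  (by vowel merger, unconditioned shift, unconditioned shift, unconditioned shift)
The other candidates each miss or misapply at least one Ulvate change.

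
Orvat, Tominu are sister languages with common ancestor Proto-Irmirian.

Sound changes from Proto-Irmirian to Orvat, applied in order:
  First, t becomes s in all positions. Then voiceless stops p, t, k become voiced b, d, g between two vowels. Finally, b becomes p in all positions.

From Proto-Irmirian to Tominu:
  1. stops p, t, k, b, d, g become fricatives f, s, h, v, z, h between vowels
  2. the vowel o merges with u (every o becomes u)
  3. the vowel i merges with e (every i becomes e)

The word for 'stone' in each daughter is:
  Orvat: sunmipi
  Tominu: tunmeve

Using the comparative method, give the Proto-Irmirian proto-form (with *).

Position 6: Orvat has p, Tominu has v. Taking the neighbouring segments as reconstructed: Orvat p could go back to *p or *b; Tominu v could go back to *b or *v — the one source consistent with every daughter is *b.
Position 1: Orvat has s, Tominu has t. Tominu preserves t here (none of its changes turn any other segment into t), so the proto-segment is *t.
Position 7: Orvat has i, Tominu has e. Orvat preserves i here (none of its changes turn any other segment into i), so the proto-segment is *i.
Verify the candidate proto-form against each daughter:
Orvat: *tunmibi > sunmibi > sunmipi  (by unconditioned shift, unconditioned shift)
Tominu: *tunmibi
  tunmibi → tunmivi   [intervocalic lenition]
  tunmivi (rule 2 does not apply)
  tunmivi → tunmeve   [vowel merger]
  giving Tominu tunmeve.
Only *tunmibi yields all of Orvat sunmipi, Tominu tunmeve.

*tunmibi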